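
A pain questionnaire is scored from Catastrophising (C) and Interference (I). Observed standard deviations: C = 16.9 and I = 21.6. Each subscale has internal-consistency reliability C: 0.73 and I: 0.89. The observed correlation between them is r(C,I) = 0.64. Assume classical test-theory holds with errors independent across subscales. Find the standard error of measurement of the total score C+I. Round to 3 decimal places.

11.333

Var(total) = 752.17 + 467.251 = 1219.42.
True-score variance = 623.734 + 467.251 = 1090.98, so reliability = 0.8947.
Error variance = 1219.42 − 1090.98 = 128.436; SEM = √128.436 = 11.333.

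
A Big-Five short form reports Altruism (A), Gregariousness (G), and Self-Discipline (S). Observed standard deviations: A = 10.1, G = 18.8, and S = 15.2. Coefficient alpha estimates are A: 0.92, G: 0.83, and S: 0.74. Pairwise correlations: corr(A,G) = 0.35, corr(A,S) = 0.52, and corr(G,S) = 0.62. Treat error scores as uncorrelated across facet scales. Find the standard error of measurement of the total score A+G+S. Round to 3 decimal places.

11.328

Var(total) = 686.49 + 646.919 = 1333.41.
True-score variance = 558.174 + 646.919 = 1205.09, so reliability = 0.9038.
Error variance = 1333.41 − 1205.09 = 128.316; SEM = √128.316 = 11.328.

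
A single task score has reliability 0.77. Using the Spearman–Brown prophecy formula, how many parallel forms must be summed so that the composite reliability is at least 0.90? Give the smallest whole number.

3

k ≥ ρ*(1−ρ₁)/(ρ₁(1−ρ*)) = 0.90·0.23 / (0.77·0.10) = 2.688.
Smallest integer k = 3.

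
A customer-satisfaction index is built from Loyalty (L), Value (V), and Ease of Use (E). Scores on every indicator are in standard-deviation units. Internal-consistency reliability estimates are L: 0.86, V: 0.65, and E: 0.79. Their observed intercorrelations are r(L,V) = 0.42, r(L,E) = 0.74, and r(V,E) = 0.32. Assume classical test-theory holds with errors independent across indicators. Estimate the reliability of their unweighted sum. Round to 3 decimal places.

0.883

Var(L+V+E) = 3 + 2·[0.42 + 0.74 + 0.32] = 3 + 2.96 = 5.96.
With uncorrelated errors the cross-covariances are all true-score covariance, so they carry over unchanged; only the diagonal terms shrink to ρᵢσᵢ².
True-score variance = [0.86 + 0.65 + 0.79] + 2.96 = 2.3 + 2.96 = 5.26.
Reliability = 5.26 / 5.96 = 0.883.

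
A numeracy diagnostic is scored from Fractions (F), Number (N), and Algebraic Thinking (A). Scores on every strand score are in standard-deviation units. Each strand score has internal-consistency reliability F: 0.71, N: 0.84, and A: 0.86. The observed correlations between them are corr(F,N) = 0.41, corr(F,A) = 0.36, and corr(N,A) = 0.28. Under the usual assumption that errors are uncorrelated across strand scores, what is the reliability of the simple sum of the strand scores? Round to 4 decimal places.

Var(F+N+A) = 3 + 2·[0.41 + 0.36 + 0.28] = 3 + 2.1 = 5.1.
Because errors are independent across components, Cov(Tᵢ,Tⱼ) = Cov(Xᵢ,Xⱼ); the off-diagonal part of the true-score variance is the same as above.
True-score variance = [0.71 + 0.84 + 0.86] + 2.1 = 2.41 + 2.1 = 4.51.
Reliability = 4.51 / 5.1 = 0.8843.

0.8843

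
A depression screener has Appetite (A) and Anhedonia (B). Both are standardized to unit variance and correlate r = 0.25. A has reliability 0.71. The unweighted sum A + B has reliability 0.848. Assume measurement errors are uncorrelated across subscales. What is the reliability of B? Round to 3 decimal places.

0.910

Var(A+B) = 2 + 2·0.25 = 2.500.
True-score variance = ρ_A + ρ_B + 2·0.25, so 0.848 = (0.71 + ρ_B + 0.50) / 2.500.
ρ_B = 0.848·2.500 − 0.71 − 0.50 = 0.910.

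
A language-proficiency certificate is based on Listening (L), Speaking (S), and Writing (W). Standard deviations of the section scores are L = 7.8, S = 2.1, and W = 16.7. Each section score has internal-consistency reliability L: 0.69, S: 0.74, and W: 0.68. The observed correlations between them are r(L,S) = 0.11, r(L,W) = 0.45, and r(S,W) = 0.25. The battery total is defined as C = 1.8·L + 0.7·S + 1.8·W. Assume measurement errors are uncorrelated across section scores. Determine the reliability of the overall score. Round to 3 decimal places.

Var(C) = 1.8²·7.8² + 0.7²·2.1² + 1.8²·16.7² + 2·[1.26·7.8·2.1·0.11 + 3.24·7.8·16.7·0.45 + 1.26·2.1·16.7·0.25] = 1102.89 + 406.473 = 1509.36.
Because errors are independent across components, Cov(Tᵢ,Tⱼ) = Cov(Xᵢ,Xⱼ); the off-diagonal part of the true-score variance is the same as above.
True-score variance = [1.8²·7.8²·0.69 + 0.7²·2.1²·0.74 + 1.8²·16.7²·0.68] + 406.473 = 752.063 + 406.473 = 1158.54.
Reliability = 1158.54 / 1509.36 = 0.768.

0.768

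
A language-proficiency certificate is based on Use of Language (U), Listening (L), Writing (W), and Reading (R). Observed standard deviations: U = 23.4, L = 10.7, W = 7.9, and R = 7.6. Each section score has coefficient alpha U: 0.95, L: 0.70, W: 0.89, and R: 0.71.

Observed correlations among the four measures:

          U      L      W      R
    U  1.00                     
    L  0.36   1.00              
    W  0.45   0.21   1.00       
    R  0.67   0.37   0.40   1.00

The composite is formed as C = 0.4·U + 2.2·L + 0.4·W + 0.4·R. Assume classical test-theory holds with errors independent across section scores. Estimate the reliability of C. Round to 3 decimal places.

0.821

Var(C) = 0.4²·23.4² + 2.2²·10.7² + 0.4²·7.9² + 0.4²·7.6² + 2·[0.88·23.4·10.7·0.36 + 0.16·23.4·7.9·0.45 + 0.16·23.4·7.6·0.67 + 0.88·10.7·7.9·0.21 + 0.88·10.7·7.6·0.37 + 0.16·7.9·7.6·0.40] = 660.968 + 315.272 = 976.241.
Because errors are independent across components, Cov(Tᵢ,Tⱼ) = Cov(Xᵢ,Xⱼ); the off-diagonal part of the true-score variance is the same as above.
True-score variance = [0.4²·23.4²·0.95 + 2.2²·10.7²·0.70 + 0.4²·7.9²·0.89 + 0.4²·7.6²·0.71] + 315.272 = 486.57 + 315.272 = 801.842.
Reliability = 801.842 / 976.241 = 0.821.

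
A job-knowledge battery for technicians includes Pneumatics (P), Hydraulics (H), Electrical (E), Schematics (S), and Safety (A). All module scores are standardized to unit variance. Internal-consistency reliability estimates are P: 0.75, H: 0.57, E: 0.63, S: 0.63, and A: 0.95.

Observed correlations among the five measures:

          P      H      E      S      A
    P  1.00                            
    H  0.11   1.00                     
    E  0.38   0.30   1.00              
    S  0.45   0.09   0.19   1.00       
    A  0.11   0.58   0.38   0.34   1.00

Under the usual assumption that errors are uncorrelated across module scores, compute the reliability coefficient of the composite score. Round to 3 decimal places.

Var(P+H+E+S+A) = 5 + 2·[0.11 + 0.38 + 0.45 + 0.11 + 0.30 + 0.09 + 0.58 + 0.19 + 0.38 + 0.34] = 5 + 5.86 = 10.86.
Under uncorrelated errors the observed covariances equal the true-score covariances, so only the own-variance terms attenuate.
True-score variance = [0.75 + 0.57 + 0.63 + 0.63 + 0.95] + 5.86 = 3.53 + 5.86 = 9.39.
Reliability = 9.39 / 10.86 = 0.865.

0.865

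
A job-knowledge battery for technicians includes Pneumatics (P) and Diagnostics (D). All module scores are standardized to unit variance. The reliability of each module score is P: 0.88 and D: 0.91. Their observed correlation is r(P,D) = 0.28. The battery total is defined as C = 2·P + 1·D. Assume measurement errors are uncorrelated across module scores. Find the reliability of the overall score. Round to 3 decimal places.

Var(C) = 2² + 1 + 2·[2·0.28] = 5 + 1.12 = 6.12.
With uncorrelated errors the cross-covariances are all true-score covariance, so they carry over unchanged; only the diagonal terms shrink to ρᵢσᵢ².
True-score variance = [2²·0.88 + 0.91] + 1.12 = 4.43 + 1.12 = 5.55.
Reliability = 5.55 / 6.12 = 0.907.

0.907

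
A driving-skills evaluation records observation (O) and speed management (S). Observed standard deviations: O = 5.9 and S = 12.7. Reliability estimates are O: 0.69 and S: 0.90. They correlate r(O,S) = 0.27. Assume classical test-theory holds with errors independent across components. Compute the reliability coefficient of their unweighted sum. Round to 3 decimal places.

Var(O+S) = 5.9² + 12.7² + 2·[5.9·12.7·0.27] = 196.1 + 40.4622 = 236.562.
Because errors are independent across components, Cov(Tᵢ,Tⱼ) = Cov(Xᵢ,Xⱼ); the off-diagonal part of the true-score variance is the same as above.
True-score variance = [5.9²·0.69 + 12.7²·0.90] + 40.4622 = 169.18 + 40.4622 = 209.642.
Reliability = 209.642 / 236.562 = 0.886.

0.886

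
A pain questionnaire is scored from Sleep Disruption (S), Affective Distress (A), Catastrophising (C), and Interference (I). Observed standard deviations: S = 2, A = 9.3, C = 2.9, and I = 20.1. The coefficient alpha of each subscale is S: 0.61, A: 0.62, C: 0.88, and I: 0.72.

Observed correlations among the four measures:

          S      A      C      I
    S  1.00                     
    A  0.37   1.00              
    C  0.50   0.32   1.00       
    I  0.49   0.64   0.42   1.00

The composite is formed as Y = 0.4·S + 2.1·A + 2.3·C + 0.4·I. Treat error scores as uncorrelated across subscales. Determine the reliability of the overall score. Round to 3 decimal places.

Var(Y) = 0.4²·2² + 2.1²·9.3² + 2.3²·2.9² + 0.4²·20.1² + 2·[0.84·2·9.3·0.37 + 0.92·2·2.9·0.50 + 0.16·2·20.1·0.49 + 4.83·9.3·2.9·0.32 + 0.84·9.3·20.1·0.64 + 0.92·2.9·20.1·0.42] = 491.191 + 352.604 = 843.796.
Under uncorrelated errors the observed covariances equal the true-score covariances, so only the own-variance terms attenuate.
True-score variance = [0.4²·2²·0.61 + 2.1²·9.3²·0.62 + 2.3²·2.9²·0.88 + 0.4²·20.1²·0.72] + 352.604 = 322.564 + 352.604 = 675.168.
Reliability = 675.168 / 843.796 = 0.800.

0.800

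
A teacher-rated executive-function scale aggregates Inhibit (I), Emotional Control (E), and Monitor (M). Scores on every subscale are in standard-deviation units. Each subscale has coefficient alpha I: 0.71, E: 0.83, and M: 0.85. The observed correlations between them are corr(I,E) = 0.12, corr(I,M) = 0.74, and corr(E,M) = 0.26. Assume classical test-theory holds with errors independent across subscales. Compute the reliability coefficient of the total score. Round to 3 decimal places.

Var(I+E+M) = 3 + 2·[0.12 + 0.74 + 0.26] = 3 + 2.24 = 5.24.
Because errors are independent across components, Cov(Tᵢ,Tⱼ) = Cov(Xᵢ,Xⱼ); the off-diagonal part of the true-score variance is the same as above.
True-score variance = [0.71 + 0.83 + 0.85] + 2.24 = 2.39 + 2.24 = 4.63.
Reliability = 4.63 / 5.24 = 0.884.

0.884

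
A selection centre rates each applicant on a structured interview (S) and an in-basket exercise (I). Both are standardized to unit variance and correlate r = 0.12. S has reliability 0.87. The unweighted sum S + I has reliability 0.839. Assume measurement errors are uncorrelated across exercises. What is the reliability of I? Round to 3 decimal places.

Var(S+I) = 2 + 2·0.12 = 2.240.
True-score variance = ρ_S + ρ_I + 2·0.12, so 0.839 = (0.87 + ρ_I + 0.24) / 2.240.
ρ_I = 0.839·2.240 − 0.87 − 0.24 = 0.769.

0.769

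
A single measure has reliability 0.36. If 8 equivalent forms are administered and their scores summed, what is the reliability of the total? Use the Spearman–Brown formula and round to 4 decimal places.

ρ_k = kρ / (1 + (k−1)ρ) = 8·0.36 / (1 + 7·0.36) = 2.880 / 3.520 = 0.8182.

0.8182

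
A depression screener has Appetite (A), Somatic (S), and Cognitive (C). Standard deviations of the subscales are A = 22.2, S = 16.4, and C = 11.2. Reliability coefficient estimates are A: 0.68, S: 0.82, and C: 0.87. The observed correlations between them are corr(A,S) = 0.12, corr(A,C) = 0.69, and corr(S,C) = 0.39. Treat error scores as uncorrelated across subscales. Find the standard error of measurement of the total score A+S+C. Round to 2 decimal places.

Var(total) = 887.24 + 573.773 = 1461.01.
True-score variance = 664.811 + 573.773 = 1238.58, so reliability = 0.8478.
Error variance = 1461.01 − 1238.58 = 222.429; SEM = √222.429 = 14.91.

14.91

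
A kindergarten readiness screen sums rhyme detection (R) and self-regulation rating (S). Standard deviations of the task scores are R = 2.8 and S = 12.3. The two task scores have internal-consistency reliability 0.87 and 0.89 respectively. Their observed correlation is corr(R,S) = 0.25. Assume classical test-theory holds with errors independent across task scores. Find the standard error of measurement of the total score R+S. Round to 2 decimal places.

4.20

Var(total) = 159.13 + 17.22 = 176.35.
True-score variance = 141.469 + 17.22 = 158.689, so reliability = 0.8999.
Error variance = 176.35 − 158.689 = 17.6611; SEM = √17.6611 = 4.20.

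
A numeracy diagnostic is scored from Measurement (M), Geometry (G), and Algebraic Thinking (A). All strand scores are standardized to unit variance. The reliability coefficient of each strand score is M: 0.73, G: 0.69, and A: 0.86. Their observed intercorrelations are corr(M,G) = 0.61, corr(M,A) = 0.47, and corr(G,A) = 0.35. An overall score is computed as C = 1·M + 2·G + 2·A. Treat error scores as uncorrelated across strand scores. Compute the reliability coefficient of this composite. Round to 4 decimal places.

Var(C) = 1 + 2² + 2² + 2·[2·0.61 + 2·0.47 + 4·0.35] = 9 + 7.12 = 16.12.
Because errors are independent across components, Cov(Tᵢ,Tⱼ) = Cov(Xᵢ,Xⱼ); the off-diagonal part of the true-score variance is the same as above.
True-score variance = [0.73 + 2²·0.69 + 2²·0.86] + 7.12 = 6.93 + 7.12 = 14.05.
Reliability = 14.05 / 16.12 = 0.8716.

0.8716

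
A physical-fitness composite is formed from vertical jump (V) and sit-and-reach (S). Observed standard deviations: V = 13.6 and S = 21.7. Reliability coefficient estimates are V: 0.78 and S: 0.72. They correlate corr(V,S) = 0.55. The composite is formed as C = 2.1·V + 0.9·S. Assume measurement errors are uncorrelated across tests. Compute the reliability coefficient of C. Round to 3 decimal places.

0.842

Var(C) = 2.1²·13.6² + 0.9²·21.7² + 2·[1.89·13.6·21.7·0.55] = 1197.09 + 613.554 = 1810.65.
With uncorrelated errors the cross-covariances are all true-score covariance, so they carry over unchanged; only the diagonal terms shrink to ρᵢσᵢ².
True-score variance = [2.1²·13.6²·0.78 + 0.9²·21.7²·0.72] + 613.554 = 910.848 + 613.554 = 1524.4.
Reliability = 1524.4 / 1810.65 = 0.842.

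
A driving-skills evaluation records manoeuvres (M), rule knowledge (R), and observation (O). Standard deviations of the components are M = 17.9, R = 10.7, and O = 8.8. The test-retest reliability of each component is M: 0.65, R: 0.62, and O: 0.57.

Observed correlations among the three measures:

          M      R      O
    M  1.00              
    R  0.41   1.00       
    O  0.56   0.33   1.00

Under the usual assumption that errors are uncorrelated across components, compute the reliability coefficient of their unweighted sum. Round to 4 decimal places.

Var(M+R+O) = 17.9² + 10.7² + 8.8² + 2·[17.9·10.7·0.41 + 17.9·8.8·0.56 + 10.7·8.8·0.33] = 512.34 + 395.623 = 907.963.
Because errors are independent across components, Cov(Tᵢ,Tⱼ) = Cov(Xᵢ,Xⱼ); the off-diagonal part of the true-score variance is the same as above.
True-score variance = [17.9²·0.65 + 10.7²·0.62 + 8.8²·0.57] + 395.623 = 323.391 + 395.623 = 719.014.
Reliability = 719.014 / 907.963 = 0.7919.

0.7919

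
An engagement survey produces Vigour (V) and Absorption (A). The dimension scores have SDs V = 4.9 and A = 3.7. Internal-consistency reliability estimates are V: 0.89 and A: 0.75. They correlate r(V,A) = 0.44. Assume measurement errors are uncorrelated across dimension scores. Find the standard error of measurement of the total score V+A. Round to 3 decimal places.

Var(total) = 37.7 + 15.9544 = 53.6544.
True-score variance = 31.6364 + 15.9544 = 47.5908, so reliability = 0.8870.
Error variance = 53.6544 − 47.5908 = 6.0636; SEM = √6.0636 = 2.462.

2.462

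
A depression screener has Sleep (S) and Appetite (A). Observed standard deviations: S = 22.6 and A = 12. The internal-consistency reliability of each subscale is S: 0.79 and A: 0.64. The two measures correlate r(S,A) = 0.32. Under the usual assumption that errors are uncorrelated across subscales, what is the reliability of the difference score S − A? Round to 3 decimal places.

0.669

Var(S−A) = 22.6² + 12² − 2·22.6·12·0.32 = 654.76 − 173.568 = 481.192.
Because errors are independent across components, Cov(Tᵢ,Tⱼ) = Cov(Xᵢ,Xⱼ); the off-diagonal part of the true-score variance is the same as above.
True-score variance = [22.6²·0.79 + 12²·0.64] − 173.568 = 495.66 − 173.568 = 322.092.
Reliability = 322.092 / 481.192 = 0.669.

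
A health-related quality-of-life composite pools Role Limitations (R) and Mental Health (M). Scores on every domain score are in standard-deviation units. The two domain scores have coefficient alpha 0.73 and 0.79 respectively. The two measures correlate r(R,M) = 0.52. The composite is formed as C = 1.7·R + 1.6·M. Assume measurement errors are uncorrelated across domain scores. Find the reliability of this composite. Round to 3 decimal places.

0.841

Var(C) = 1.7² + 1.6² + 2·[2.72·0.52] = 5.45 + 2.8288 = 8.2788.
With uncorrelated errors the cross-covariances are all true-score covariance, so they carry over unchanged; only the diagonal terms shrink to ρᵢσᵢ².
True-score variance = [1.7²·0.73 + 1.6²·0.79] + 2.8288 = 4.1321 + 2.8288 = 6.9609.
Reliability = 6.9609 / 8.2788 = 0.841.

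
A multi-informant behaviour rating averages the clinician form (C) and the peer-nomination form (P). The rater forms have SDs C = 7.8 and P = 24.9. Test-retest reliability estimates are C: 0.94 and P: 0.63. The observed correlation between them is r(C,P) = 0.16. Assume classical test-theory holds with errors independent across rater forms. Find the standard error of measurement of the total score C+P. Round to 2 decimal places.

15.27

Var(total) = 680.85 + 62.1504 = 743.
True-score variance = 447.796 + 62.1504 = 509.946, so reliability = 0.6863.
Error variance = 743 − 509.946 = 233.054; SEM = √233.054 = 15.27.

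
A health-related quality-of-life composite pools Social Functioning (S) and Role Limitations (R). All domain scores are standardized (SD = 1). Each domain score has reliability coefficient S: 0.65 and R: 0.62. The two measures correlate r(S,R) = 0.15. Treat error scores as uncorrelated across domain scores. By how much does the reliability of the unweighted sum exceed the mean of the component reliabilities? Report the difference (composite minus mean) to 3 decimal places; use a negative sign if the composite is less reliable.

0.048

Var(sum) = 2 + 0.3 = 2.3; true-score variance = 1.27 + 0.3 = 1.57; composite reliability = 0.6826.
Mean component reliability = 0.6350.
Difference = 0.6826 − 0.6350 = 0.048.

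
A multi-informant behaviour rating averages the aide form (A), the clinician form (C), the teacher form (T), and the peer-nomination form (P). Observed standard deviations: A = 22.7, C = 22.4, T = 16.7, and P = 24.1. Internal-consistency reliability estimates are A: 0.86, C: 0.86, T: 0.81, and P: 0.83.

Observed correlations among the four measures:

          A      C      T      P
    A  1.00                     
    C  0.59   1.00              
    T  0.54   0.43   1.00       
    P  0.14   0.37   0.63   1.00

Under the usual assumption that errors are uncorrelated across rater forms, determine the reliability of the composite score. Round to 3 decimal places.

0.931

Var(A+C+T+P) = 22.7² + 22.4² + 16.7² + 24.1² + 2·[22.7·22.4·0.59 + 22.7·16.7·0.54 + 22.7·24.1·0.14 + 22.4·16.7·0.43 + 22.4·24.1·0.37 + 16.7·24.1·0.63] = 1876.75 + 2390.91 = 4267.66.
Because errors are independent across components, Cov(Tᵢ,Tⱼ) = Cov(Xᵢ,Xⱼ); the off-diagonal part of the true-score variance is the same as above.
True-score variance = [22.7²·0.86 + 22.4²·0.86 + 16.7²·0.81 + 24.1²·0.83] + 2390.91 = 1582.64 + 2390.91 = 3973.54.
Reliability = 3973.54 / 4267.66 = 0.931.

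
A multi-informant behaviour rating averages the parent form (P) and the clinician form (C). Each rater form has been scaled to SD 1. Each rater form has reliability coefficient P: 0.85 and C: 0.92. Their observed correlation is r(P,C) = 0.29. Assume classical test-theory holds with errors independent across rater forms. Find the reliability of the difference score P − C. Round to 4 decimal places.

Var(P−C) = 1 + 1 − 2·0.29 = 2 − 0.58 = 1.42.
Because errors are independent across components, Cov(Tᵢ,Tⱼ) = Cov(Xᵢ,Xⱼ); the off-diagonal part of the true-score variance is the same as above.
True-score variance = [0.85 + 0.92] − 0.58 = 1.77 − 0.58 = 1.19.
Reliability = 1.19 / 1.42 = 0.8380.

0.8380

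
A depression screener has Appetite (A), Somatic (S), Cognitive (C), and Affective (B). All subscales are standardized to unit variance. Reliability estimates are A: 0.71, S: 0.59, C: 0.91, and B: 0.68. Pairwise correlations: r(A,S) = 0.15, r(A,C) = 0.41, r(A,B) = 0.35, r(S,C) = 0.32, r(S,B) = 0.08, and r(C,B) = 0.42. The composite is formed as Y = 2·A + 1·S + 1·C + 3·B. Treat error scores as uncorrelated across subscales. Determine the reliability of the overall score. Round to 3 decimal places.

0.819

Var(Y) = 2² + 1 + 1 + 3² + 2·[2·0.15 + 2·0.41 + 6·0.35 + 0.32 + 3·0.08 + 3·0.42] = 15 + 10.08 = 25.08.
With uncorrelated errors the cross-covariances are all true-score covariance, so they carry over unchanged; only the diagonal terms shrink to ρᵢσᵢ².
True-score variance = [2²·0.71 + 0.59 + 0.91 + 3²·0.68] + 10.08 = 10.46 + 10.08 = 20.54.
Reliability = 20.54 / 25.08 = 0.819.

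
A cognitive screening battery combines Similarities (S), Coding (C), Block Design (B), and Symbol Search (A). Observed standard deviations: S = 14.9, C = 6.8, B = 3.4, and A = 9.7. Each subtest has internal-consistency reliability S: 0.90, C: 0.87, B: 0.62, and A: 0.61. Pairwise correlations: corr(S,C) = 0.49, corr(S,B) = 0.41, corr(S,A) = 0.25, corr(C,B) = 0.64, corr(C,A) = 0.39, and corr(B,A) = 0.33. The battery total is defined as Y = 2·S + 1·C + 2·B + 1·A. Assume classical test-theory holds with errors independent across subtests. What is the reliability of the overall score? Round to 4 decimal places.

Var(Y) = 2²·14.9² + 6.8² + 2²·3.4² + 9.7² + 2·[2·14.9·6.8·0.49 + 4·14.9·3.4·0.41 + 2·14.9·9.7·0.25 + 2·6.8·3.4·0.64 + 6.8·9.7·0.39 + 2·3.4·9.7·0.33] = 1074.61 + 663.452 = 1738.06.
Under uncorrelated errors the observed covariances equal the true-score covariances, so only the own-variance terms attenuate.
True-score variance = [2²·14.9²·0.90 + 6.8²·0.87 + 2²·3.4²·0.62 + 9.7²·0.61] + 663.452 = 925.529 + 663.452 = 1588.98.
Reliability = 1588.98 / 1738.06 = 0.9142.

0.9142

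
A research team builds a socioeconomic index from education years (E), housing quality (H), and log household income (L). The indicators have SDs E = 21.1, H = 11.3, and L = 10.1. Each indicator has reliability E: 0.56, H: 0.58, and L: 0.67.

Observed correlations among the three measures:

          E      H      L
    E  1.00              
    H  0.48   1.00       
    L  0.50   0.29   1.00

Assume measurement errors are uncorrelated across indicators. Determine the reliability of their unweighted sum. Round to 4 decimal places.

Var(E+H+L) = 21.1² + 11.3² + 10.1² + 2·[21.1·11.3·0.48 + 21.1·10.1·0.50 + 11.3·10.1·0.29] = 674.91 + 508.198 = 1183.11.
With uncorrelated errors the cross-covariances are all true-score covariance, so they carry over unchanged; only the diagonal terms shrink to ρᵢσᵢ².
True-score variance = [21.1²·0.56 + 11.3²·0.58 + 10.1²·0.67] + 508.198 = 391.725 + 508.198 = 899.923.
Reliability = 899.923 / 1183.11 = 0.7606.

0.7606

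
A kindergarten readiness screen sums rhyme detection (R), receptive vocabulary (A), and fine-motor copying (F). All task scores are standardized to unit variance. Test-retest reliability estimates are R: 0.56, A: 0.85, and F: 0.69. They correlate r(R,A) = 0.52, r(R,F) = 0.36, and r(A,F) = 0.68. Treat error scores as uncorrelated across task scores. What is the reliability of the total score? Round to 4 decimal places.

Var(R+A+F) = 3 + 2·[0.52 + 0.36 + 0.68] = 3 + 3.12 = 6.12.
Because errors are independent across components, Cov(Tᵢ,Tⱼ) = Cov(Xᵢ,Xⱼ); the off-diagonal part of the true-score variance is the same as above.
True-score variance = [0.56 + 0.85 + 0.69] + 3.12 = 2.1 + 3.12 = 5.22.
Reliability = 5.22 / 6.12 = 0.8529.

0.8529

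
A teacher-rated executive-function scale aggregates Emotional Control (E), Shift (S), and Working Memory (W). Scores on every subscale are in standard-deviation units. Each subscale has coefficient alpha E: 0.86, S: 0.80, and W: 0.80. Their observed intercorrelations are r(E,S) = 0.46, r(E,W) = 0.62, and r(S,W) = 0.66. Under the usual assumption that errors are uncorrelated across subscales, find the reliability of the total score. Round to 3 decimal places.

0.917

Var(E+S+W) = 3 + 2·[0.46 + 0.62 + 0.66] = 3 + 3.48 = 6.48.
With uncorrelated errors the cross-covariances are all true-score covariance, so they carry over unchanged; only the diagonal terms shrink to ρᵢσᵢ².
True-score variance = [0.86 + 0.80 + 0.80] + 3.48 = 2.46 + 3.48 = 5.94.
Reliability = 5.94 / 6.48 = 0.917.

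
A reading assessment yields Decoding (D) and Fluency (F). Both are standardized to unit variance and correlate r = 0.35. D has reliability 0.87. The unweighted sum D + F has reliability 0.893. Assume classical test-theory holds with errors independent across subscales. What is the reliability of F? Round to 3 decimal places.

0.841

Var(D+F) = 2 + 2·0.35 = 2.700.
True-score variance = ρ_D + ρ_F + 2·0.35, so 0.893 = (0.87 + ρ_F + 0.70) / 2.700.
ρ_F = 0.893·2.700 − 0.87 − 0.70 = 0.841.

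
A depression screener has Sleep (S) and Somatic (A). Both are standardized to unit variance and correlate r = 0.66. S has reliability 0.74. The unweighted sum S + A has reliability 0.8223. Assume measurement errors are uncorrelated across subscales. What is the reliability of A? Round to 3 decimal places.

Var(S+A) = 2 + 2·0.66 = 3.320.
True-score variance = ρ_S + ρ_A + 2·0.66, so 0.8223 = (0.74 + ρ_A + 1.32) / 3.320.
ρ_A = 0.8223·3.320 − 0.74 − 1.32 = 0.670.

0.670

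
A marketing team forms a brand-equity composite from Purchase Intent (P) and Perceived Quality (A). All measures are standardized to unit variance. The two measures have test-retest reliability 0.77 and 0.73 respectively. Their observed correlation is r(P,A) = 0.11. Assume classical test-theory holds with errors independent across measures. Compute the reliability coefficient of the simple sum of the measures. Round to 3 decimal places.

0.775

Var(P+A) = 2 + 2·[0.11] = 2 + 0.22 = 2.22.
Because errors are independent across components, Cov(Tᵢ,Tⱼ) = Cov(Xᵢ,Xⱼ); the off-diagonal part of the true-score variance is the same as above.
True-score variance = [0.77 + 0.73] + 0.22 = 1.5 + 0.22 = 1.72.
Reliability = 1.72 / 2.22 = 0.775.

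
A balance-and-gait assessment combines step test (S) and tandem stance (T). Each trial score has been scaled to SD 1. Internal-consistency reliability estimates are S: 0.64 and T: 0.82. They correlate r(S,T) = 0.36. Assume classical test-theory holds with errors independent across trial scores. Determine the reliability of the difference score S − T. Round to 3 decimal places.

0.578

Var(S−T) = 1 + 1 − 2·0.36 = 2 − 0.72 = 1.28.
Under uncorrelated errors the observed covariances equal the true-score covariances, so only the own-variance terms attenuate.
True-score variance = [0.64 + 0.82] − 0.72 = 1.46 − 0.72 = 0.74.
Reliability = 0.74 / 1.28 = 0.578.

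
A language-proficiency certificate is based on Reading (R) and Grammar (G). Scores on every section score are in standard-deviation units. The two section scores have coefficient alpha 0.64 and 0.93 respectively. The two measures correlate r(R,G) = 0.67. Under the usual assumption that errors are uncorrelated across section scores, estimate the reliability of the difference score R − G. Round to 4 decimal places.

0.3485

Var(R−G) = 1 + 1 − 2·0.67 = 2 − 1.34 = 0.66.
With uncorrelated errors the cross-covariances are all true-score covariance, so they carry over unchanged; only the diagonal terms shrink to ρᵢσᵢ².
True-score variance = [0.64 + 0.93] − 1.34 = 1.57 − 1.34 = 0.23.
Reliability = 0.23 / 0.66 = 0.3485.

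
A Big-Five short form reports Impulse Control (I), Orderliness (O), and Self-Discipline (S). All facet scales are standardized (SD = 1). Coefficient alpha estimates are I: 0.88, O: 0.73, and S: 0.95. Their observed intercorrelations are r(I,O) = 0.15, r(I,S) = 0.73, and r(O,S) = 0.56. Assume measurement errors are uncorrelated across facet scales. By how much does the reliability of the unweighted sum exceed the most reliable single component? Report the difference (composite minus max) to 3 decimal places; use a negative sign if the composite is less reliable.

-0.025

Var(sum) = 3 + 2.88 = 5.88; true-score variance = 2.56 + 2.88 = 5.44; composite reliability = 0.9252.
Max component reliability = 0.9500.
Difference = 0.9252 − 0.9500 = -0.025.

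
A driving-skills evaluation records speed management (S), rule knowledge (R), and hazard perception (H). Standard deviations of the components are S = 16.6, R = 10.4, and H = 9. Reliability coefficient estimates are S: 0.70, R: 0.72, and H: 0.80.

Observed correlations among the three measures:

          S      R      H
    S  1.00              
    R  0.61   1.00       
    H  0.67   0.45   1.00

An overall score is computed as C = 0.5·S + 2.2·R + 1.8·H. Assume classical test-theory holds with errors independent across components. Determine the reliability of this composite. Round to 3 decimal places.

0.863

Var(C) = 0.5²·16.6² + 2.2²·10.4² + 1.8²·9² + 2·[1.1·16.6·10.4·0.61 + 0.9·16.6·9·0.67 + 3.96·10.4·9·0.45] = 854.824 + 745.45 = 1600.27.
Because errors are independent across components, Cov(Tᵢ,Tⱼ) = Cov(Xᵢ,Xⱼ); the off-diagonal part of the true-score variance is the same as above.
True-score variance = [0.5²·16.6²·0.70 + 2.2²·10.4²·0.72 + 1.8²·9²·0.80] + 745.45 = 635.091 + 745.45 = 1380.54.
Reliability = 1380.54 / 1600.27 = 0.863.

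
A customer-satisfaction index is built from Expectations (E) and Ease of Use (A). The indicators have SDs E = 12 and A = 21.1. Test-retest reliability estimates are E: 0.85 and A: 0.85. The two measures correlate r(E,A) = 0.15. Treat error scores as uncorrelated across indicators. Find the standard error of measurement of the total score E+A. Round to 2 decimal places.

Var(total) = 589.21 + 75.96 = 665.17.
True-score variance = 500.829 + 75.96 = 576.788, so reliability = 0.8671.
Error variance = 665.17 − 576.788 = 88.3815; SEM = √88.3815 = 9.40.

9.40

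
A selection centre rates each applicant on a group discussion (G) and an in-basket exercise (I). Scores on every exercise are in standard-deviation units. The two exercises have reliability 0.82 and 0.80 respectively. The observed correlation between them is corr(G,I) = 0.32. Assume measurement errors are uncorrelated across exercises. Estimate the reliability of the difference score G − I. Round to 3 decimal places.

0.721

Var(G−I) = 1 + 1 − 2·0.32 = 2 − 0.64 = 1.36.
With uncorrelated errors the cross-covariances are all true-score covariance, so they carry over unchanged; only the diagonal terms shrink to ρᵢσᵢ².
True-score variance = [0.82 + 0.80] − 0.64 = 1.62 − 0.64 = 0.98.
Reliability = 0.98 / 1.36 = 0.721.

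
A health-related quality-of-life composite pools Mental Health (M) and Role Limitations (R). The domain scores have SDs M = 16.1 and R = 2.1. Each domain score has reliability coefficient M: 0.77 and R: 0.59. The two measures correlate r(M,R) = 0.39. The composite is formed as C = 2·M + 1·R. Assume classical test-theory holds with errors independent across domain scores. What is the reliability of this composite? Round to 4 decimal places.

Var(C) = 2²·16.1² + 2.1² + 2·[2·16.1·2.1·0.39] = 1041.25 + 52.7436 = 1093.99.
With uncorrelated errors the cross-covariances are all true-score covariance, so they carry over unchanged; only the diagonal terms shrink to ρᵢσᵢ².
True-score variance = [2²·16.1²·0.77 + 2.1²·0.59] + 52.7436 = 800.969 + 52.7436 = 853.712.
Reliability = 853.712 / 1093.99 = 0.7804.

0.7804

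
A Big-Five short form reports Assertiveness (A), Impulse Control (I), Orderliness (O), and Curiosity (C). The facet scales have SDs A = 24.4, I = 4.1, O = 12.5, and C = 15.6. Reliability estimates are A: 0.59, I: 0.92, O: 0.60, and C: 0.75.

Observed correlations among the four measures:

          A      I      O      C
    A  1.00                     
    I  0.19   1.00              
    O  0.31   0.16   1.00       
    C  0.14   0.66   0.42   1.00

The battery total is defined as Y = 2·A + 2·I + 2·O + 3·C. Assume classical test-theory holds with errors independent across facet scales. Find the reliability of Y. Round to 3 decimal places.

0.787

Var(Y) = 2²·24.4² + 2²·4.1² + 2²·12.5² + 3²·15.6² + 2·[4·24.4·4.1·0.19 + 4·24.4·12.5·0.31 + 6·24.4·15.6·0.14 + 4·4.1·12.5·0.16 + 6·4.1·15.6·0.66 + 6·12.5·15.6·0.42] = 5263.92 + 3102.9 = 8366.82.
Under uncorrelated errors the observed covariances equal the true-score covariances, so only the own-variance terms attenuate.
True-score variance = [2²·24.4²·0.59 + 2²·4.1²·0.92 + 2²·12.5²·0.60 + 3²·15.6²·0.75] + 3102.9 = 3484.59 + 3102.9 = 6587.49.
Reliability = 6587.49 / 8366.82 = 0.787.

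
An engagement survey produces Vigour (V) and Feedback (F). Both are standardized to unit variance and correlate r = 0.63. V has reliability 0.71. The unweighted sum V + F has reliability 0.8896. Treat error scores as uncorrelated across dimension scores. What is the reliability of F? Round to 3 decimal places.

Var(V+F) = 2 + 2·0.63 = 3.260.
True-score variance = ρ_V + ρ_F + 2·0.63, so 0.8896 = (0.71 + ρ_F + 1.26) / 3.260.
ρ_F = 0.8896·3.260 − 0.71 − 1.26 = 0.930.

0.930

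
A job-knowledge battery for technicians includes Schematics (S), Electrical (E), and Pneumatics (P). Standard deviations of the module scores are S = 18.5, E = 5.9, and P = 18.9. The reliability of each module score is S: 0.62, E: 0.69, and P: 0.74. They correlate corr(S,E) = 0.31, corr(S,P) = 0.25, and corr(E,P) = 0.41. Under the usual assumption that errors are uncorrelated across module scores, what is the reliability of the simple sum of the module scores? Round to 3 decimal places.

Var(S+E+P) = 18.5² + 5.9² + 18.9² + 2·[18.5·5.9·0.31 + 18.5·18.9·0.25 + 5.9·18.9·0.41] = 734.27 + 333.936 = 1068.21.
Under uncorrelated errors the observed covariances equal the true-score covariances, so only the own-variance terms attenuate.
True-score variance = [18.5²·0.62 + 5.9²·0.69 + 18.9²·0.74] + 333.936 = 500.549 + 333.936 = 834.485.
Reliability = 834.485 / 1068.21 = 0.781.

0.781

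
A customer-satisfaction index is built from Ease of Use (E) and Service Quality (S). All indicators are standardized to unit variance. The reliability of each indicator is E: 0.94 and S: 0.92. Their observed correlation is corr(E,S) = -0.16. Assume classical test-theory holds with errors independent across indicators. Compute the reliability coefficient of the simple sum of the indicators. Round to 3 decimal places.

0.917

Var(E+S) = 2 + 2·[(-0.16)] = 2 − 0.32 = 1.68.
Under uncorrelated errors the observed covariances equal the true-score covariances, so only the own-variance terms attenuate.
True-score variance = [0.94 + 0.92] − 0.32 = 1.86 − 0.32 = 1.54.
Reliability = 1.54 / 1.68 = 0.917.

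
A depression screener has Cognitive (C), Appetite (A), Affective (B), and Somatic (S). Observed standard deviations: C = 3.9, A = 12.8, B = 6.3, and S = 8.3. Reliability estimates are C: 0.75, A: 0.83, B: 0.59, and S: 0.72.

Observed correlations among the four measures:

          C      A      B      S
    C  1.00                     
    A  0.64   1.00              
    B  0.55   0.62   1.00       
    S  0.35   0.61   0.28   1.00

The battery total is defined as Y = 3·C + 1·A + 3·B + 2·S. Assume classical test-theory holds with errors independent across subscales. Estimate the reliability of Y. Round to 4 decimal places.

0.8724

Var(Y) = 3²·3.9² + 12.8² + 3²·6.3² + 2²·8.3² + 2·[3·3.9·12.8·0.64 + 9·3.9·6.3·0.55 + 6·3.9·8.3·0.35 + 3·12.8·6.3·0.62 + 2·12.8·8.3·0.61 + 6·6.3·8.3·0.28] = 933.5 + 1305.79 = 2239.29.
Because errors are independent across components, Cov(Tᵢ,Tⱼ) = Cov(Xᵢ,Xⱼ); the off-diagonal part of the true-score variance is the same as above.
True-score variance = [3²·3.9²·0.75 + 12.8²·0.83 + 3²·6.3²·0.59 + 2²·8.3²·0.72] + 1305.79 = 647.812 + 1305.79 = 1953.6.
Reliability = 1953.6 / 2239.29 = 0.8724.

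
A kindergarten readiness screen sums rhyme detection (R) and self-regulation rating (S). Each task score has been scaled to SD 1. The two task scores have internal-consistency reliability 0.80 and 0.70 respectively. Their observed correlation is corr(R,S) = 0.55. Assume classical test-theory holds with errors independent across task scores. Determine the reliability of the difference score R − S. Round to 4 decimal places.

0.4444

Var(R−S) = 1 + 1 − 2·0.55 = 2 − 1.1 = 0.9.
Because errors are independent across components, Cov(Tᵢ,Tⱼ) = Cov(Xᵢ,Xⱼ); the off-diagonal part of the true-score variance is the same as above.
True-score variance = [0.80 + 0.70] − 1.1 = 1.5 − 1.1 = 0.4.
Reliability = 0.4 / 0.9 = 0.4444.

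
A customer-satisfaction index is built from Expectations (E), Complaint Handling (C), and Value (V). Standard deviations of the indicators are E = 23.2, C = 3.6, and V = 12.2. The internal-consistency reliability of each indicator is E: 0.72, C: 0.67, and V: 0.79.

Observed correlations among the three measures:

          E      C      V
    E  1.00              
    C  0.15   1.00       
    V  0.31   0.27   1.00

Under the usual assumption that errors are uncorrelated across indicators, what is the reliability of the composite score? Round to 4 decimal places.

Var(E+C+V) = 23.2² + 3.6² + 12.2² + 2·[23.2·3.6·0.15 + 23.2·12.2·0.31 + 3.6·12.2·0.27] = 700.04 + 224.258 = 924.298.
With uncorrelated errors the cross-covariances are all true-score covariance, so they carry over unchanged; only the diagonal terms shrink to ρᵢσᵢ².
True-score variance = [23.2²·0.72 + 3.6²·0.67 + 12.2²·0.79] + 224.258 = 513.8 + 224.258 = 738.057.
Reliability = 738.057 / 924.298 = 0.7985.

0.7985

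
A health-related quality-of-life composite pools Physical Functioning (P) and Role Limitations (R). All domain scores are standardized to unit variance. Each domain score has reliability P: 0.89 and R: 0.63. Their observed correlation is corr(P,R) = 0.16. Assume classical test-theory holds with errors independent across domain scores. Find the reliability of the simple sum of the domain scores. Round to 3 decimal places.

Var(P+R) = 2 + 2·[0.16] = 2 + 0.32 = 2.32.
With uncorrelated errors the cross-covariances are all true-score covariance, so they carry over unchanged; only the diagonal terms shrink to ρᵢσᵢ².
True-score variance = [0.89 + 0.63] + 0.32 = 1.52 + 0.32 = 1.84.
Reliability = 1.84 / 2.32 = 0.793.

0.793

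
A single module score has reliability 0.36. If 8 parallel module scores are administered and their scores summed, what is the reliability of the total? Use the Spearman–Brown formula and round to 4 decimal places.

ρ_k = kρ / (1 + (k−1)ρ) = 8·0.36 / (1 + 7·0.36) = 2.880 / 3.520 = 0.8182.

0.8182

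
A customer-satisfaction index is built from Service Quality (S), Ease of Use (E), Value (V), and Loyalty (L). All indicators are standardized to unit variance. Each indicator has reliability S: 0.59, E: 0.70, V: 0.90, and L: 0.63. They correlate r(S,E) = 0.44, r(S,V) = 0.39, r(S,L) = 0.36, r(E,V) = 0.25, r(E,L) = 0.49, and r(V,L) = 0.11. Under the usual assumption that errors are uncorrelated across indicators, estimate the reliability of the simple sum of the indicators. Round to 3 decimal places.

0.854

Var(S+E+V+L) = 4 + 2·[0.44 + 0.39 + 0.36 + 0.25 + 0.49 + 0.11] = 4 + 4.08 = 8.08.
Because errors are independent across components, Cov(Tᵢ,Tⱼ) = Cov(Xᵢ,Xⱼ); the off-diagonal part of the true-score variance is the same as above.
True-score variance = [0.59 + 0.70 + 0.90 + 0.63] + 4.08 = 2.82 + 4.08 = 6.9.
Reliability = 6.9 / 8.08 = 0.854.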